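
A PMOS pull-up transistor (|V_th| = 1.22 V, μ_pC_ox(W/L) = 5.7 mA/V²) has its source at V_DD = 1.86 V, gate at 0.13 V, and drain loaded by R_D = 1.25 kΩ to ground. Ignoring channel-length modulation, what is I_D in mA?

V_SG = V_DD − V_G = 1.86 − 0.13 = 1.73 V, so V_ov = 1.73 − 1.22 = 0.51 V.
Assume saturation: I_D = ½ k_p V_ov² = 0.5 × 5.7 × 0.51² = 0.741 mA, giving V_SD = V_DD − I_D R_D = 1.86 − 0.741 × 1.25 = 0.933 V.
V_SD = 0.933 V ≥ V_ov = 0.51 V, confirming saturation.

I_D = 0.741 mA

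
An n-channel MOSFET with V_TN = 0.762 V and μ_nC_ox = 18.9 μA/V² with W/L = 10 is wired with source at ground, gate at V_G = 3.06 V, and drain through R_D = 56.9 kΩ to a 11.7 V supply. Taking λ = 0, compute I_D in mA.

I_D = 0.197 mA

V_GS = V_G = 3.06 V, so V_ov = 3.06 − 0.762 = 2.3 V.
k_n = μ_nC_ox · (W/L) = 0.189 mA/V².
Assume saturation: I_D = ½ k_n V_ov² = 0.5 × 0.189 × 2.3² = 0.499 mA, giving V_DS = V_DD − I_D R_D = 11.7 − 0.499 × 56.9 = -16.7 V.
But -16.7 V < V_ov = 2.3 V, so the device is actually in triode.
In triode I_D = k_n[V_ov V_DS − ½ V_DS²] and I_D = (V_DD − V_DS)/R_D. Equating: 5.38 V_DS² − 25.71 V_DS + 11.7 = 0, giving V_DS = 0.509 V (the root below V_ov).
I_D = (11.7 − 0.509) / 56.9 = 0.197 mA.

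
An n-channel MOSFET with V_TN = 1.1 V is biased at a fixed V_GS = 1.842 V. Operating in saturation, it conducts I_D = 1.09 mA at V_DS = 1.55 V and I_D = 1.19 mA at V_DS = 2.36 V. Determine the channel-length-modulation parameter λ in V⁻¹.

With V_GS fixed, I_D ∝ (1 + λ V_DS) in saturation, so I_D2/I_D1 = (1 + λ V_DS2)/(1 + λ V_DS1).
1.19/1.09 = 1.092 = (1 + 2.36 λ)/(1 + 1.55 λ).
Solving: λ (I_D1 V_DS2 − I_D2 V_DS1) = I_D2 − I_D1, so λ = (1.19 − 1.09) / (1.09 × 2.36 − 1.19 × 1.55) = 0.1 / 0.728 = 0.137 V⁻¹.

λ = 0.137 V⁻¹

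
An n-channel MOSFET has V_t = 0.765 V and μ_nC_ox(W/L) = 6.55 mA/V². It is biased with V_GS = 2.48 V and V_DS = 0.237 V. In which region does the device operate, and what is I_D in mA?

V_ov = V_GS − V_t = 2.48 − 0.765 = 1.71 V.
Since V_DS = 0.237 V < V_ov = 1.71 V, the device is in the triode region.
I_D = k_n [V_ov · V_DS − ½ V_DS²] = 6.55 × [1.71 × 0.237 − 0.5 × 0.237²] = 2.48 mA.

Triode; I_D = 2.48 mA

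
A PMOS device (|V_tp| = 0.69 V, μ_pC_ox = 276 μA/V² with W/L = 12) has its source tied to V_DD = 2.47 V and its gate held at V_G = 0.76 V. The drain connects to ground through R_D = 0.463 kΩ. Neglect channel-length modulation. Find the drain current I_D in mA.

I_D = 1.72 mA

V_SG = V_DD − V_G = 2.47 − 0.76 = 1.71 V, so V_ov = 1.71 − 0.69 = 1.02 V.
k_p = μ_pC_ox · (W/L) = 3.312 mA/V².
Assume saturation: I_D = ½ k_p V_ov² = 0.5 × 3.312 × 1.02² = 1.72 mA, giving V_SD = V_DD − I_D R_D = 2.47 − 1.72 × 0.463 = 1.67 V.
V_SD = 1.67 V ≥ V_ov = 1.02 V, confirming saturation.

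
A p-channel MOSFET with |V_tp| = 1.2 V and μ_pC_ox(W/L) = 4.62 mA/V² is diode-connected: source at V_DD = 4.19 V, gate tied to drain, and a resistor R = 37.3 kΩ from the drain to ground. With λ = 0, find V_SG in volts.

With gate tied to drain, V_SG = V_SD ≥ V_SG − |V_tp|, so the device is in saturation.
KCL at the drain: ½ k_p (V_SG − |V_tp|)² = (V_DD − V_SG)/R.
Let x = V_SG − 1.2. Then 86.2 x² + x − 2.99 = 0, giving x = 0.181 V (positive root), so V_SG = 1.38 V.
I_D = (V_DD − V_SG)/R = (4.19 − 1.38) / 37.3 = 0.0753 mA.

V_SG = 1.38 V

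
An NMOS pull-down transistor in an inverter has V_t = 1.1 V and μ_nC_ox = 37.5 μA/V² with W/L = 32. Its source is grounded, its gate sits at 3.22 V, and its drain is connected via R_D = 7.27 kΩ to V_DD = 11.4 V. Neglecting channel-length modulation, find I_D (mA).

V_GS = V_G = 3.22 V, so V_ov = 3.22 − 1.1 = 2.12 V.
k_n = μ_nC_ox · (W/L) = 1.2 mA/V².
Assume saturation: I_D = ½ k_n V_ov² = 0.5 × 1.2 × 2.12² = 2.7 mA, giving V_DS = V_DD − I_D R_D = 11.4 − 2.7 × 7.27 = -8.2 V.
But -8.2 V < V_ov = 2.12 V, so the device is actually in triode.
In triode I_D = k_n[V_ov V_DS − ½ V_DS²] and I_D = (V_DD − V_DS)/R_D. Equating: 4.36 V_DS² − 19.49 V_DS + 11.4 = 0, giving V_DS = 0.692 V (the root below V_ov).
I_D = (11.4 − 0.692) / 7.27 = 1.47 mA.

I_D = 1.47 mA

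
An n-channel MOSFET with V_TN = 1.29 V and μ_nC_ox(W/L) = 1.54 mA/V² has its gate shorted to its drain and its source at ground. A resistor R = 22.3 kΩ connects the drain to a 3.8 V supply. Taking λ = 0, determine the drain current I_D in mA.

With gate tied to drain, V_GS = V_DS ≥ V_GS − V_TN, so the device is in saturation.
KCL at the drain: ½ k_n (V_GS − V_TN)² = (V_DD − V_GS)/R.
Let x = V_GS − 1.29. Then 17.2 x² + x − 2.51 = 0, giving x = 0.354 V (positive root), so V_GS = 1.64 V.
I_D = (V_DD − V_GS)/R = (3.8 − 1.64) / 22.3 = 0.0967 mA.

I_D = 0.0967 mA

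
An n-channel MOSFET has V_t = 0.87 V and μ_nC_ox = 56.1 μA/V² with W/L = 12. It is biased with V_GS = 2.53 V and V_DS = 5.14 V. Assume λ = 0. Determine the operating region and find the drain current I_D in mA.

k_n = μ_nC_ox · (W/L) = 0.6732 mA/V².
V_ov = V_GS − V_t = 2.53 − 0.87 = 1.66 V.
Since V_DS = 5.14 V ≥ V_ov = 1.66 V, the device is in saturation.
I_D = ½ k_n V_ov² = 0.5 × 0.6732 × 1.66² = 0.928 mA.

Saturation; I_D = 0.928 mA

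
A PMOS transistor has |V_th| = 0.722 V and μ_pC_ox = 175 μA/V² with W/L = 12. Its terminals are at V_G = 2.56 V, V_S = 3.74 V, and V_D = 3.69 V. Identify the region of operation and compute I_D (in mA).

V_SG = V_S − V_G = 3.74 − 2.56 = 1.18 V; V_SD = V_S − V_D = 3.74 − 3.69 = 0.05 V.
k_p = μ_pC_ox · (W/L) = 2.1 mA/V².
V_ov = V_SG − |V_th| = 1.18 − 0.722 = 0.458 V.
Since V_SD = 0.05 V < V_ov = 0.458 V, the device is in the triode region.
I_D = k_p [V_ov · V_SD − ½ V_SD²] = 2.1 × [0.458 × 0.05 − 0.5 × 0.05²] = 0.0455 mA.

Triode; I_D = 0.0455 mA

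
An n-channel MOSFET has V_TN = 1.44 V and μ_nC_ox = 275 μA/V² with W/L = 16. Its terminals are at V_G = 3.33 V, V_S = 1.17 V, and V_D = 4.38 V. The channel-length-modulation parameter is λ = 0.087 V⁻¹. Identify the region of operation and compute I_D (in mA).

Saturation; I_D = 1.46 mA

V_GS = V_G − V_S = 3.33 − 1.17 = 2.16 V; V_DS = V_D − V_S = 4.38 − 1.17 = 3.21 V.
k_n = μ_nC_ox · (W/L) = 4.4 mA/V².
V_ov = V_GS − V_TN = 2.16 − 1.44 = 0.72 V.
Since V_DS = 3.21 V ≥ V_ov = 0.72 V, the device is in saturation.
I_D = ½ k_n V_ov² (1 + λ V_DS) = 0.5 × 4.4 × 0.72² × (1 + 0.087 × 3.21) = 1.46 mA.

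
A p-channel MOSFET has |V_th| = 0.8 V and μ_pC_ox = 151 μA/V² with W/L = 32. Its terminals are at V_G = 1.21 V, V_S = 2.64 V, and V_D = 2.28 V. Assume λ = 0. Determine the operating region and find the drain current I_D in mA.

V_SG = V_S − V_G = 2.64 − 1.21 = 1.43 V; V_SD = V_S − V_D = 2.64 − 2.28 = 0.36 V.
k_p = μ_pC_ox · (W/L) = 4.832 mA/V².
V_ov = V_SG − |V_th| = 1.43 − 0.8 = 0.63 V.
Since V_SD = 0.36 V < V_ov = 0.63 V, the device is in the triode region.
I_D = k_p [V_ov · V_SD − ½ V_SD²] = 4.832 × [0.63 × 0.36 − 0.5 × 0.36²] = 0.783 mA.

Triode; I_D = 0.783 mA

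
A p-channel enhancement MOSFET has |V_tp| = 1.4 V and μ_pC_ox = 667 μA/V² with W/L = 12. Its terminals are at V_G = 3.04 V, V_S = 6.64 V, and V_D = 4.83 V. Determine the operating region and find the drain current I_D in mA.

Triode; I_D = 18.8 mA

V_SG = V_S − V_G = 6.64 − 3.04 = 3.6 V; V_SD = V_S − V_D = 6.64 − 4.83 = 1.81 V.
k_p = μ_pC_ox · (W/L) = 8.004 mA/V².
V_ov = V_SG − |V_tp| = 3.6 − 1.4 = 2.2 V.
Since V_SD = 1.81 V < V_ov = 2.2 V, the device is in the triode region.
I_D = k_p [V_ov · V_SD − ½ V_SD²] = 8.004 × [2.2 × 1.81 − 0.5 × 1.81²] = 18.8 mA.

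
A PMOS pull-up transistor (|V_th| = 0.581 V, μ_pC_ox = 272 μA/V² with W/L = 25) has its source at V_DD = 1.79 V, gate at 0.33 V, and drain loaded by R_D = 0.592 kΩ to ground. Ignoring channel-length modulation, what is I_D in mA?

I_D = 2.16 mA

V_SG = V_DD − V_G = 1.79 − 0.33 = 1.46 V, so V_ov = 1.46 − 0.581 = 0.879 V.
k_p = μ_pC_ox · (W/L) = 6.8 mA/V².
Assume saturation: I_D = ½ k_p V_ov² = 0.5 × 6.8 × 0.879² = 2.63 mA, giving V_SD = V_DD − I_D R_D = 1.79 − 2.63 × 0.592 = 0.235 V.
But 0.235 V < V_ov = 0.879 V, so the device is actually in triode.
In triode I_D = k_p[V_ov V_SD − ½ V_SD²] and I_D = (V_DD − V_SD)/R_D. Equating: 2.01 V_SD² − 4.539 V_SD + 1.79 = 0, giving V_SD = 0.51 V (the root below V_ov).
I_D = (1.79 − 0.51) / 0.592 = 2.16 mA.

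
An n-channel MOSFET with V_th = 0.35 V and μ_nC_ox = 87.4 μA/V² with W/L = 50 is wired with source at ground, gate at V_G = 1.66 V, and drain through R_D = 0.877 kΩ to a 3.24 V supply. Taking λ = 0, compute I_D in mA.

V_GS = V_G = 1.66 V, so V_ov = 1.66 − 0.35 = 1.31 V.
k_n = μ_nC_ox · (W/L) = 4.37 mA/V².
Assume saturation: I_D = ½ k_n V_ov² = 0.5 × 4.37 × 1.31² = 3.75 mA, giving V_DS = V_DD − I_D R_D = 3.24 − 3.75 × 0.877 = -0.0485 V.
But -0.0485 V < V_ov = 1.31 V, so the device is actually in triode.
In triode I_D = k_n[V_ov V_DS − ½ V_DS²] and I_D = (V_DD − V_DS)/R_D. Equating: 1.92 V_DS² − 6.021 V_DS + 3.24 = 0, giving V_DS = 0.689 V (the root below V_ov).
I_D = (3.24 − 0.689) / 0.877 = 2.91 mA.

I_D = 2.91 mA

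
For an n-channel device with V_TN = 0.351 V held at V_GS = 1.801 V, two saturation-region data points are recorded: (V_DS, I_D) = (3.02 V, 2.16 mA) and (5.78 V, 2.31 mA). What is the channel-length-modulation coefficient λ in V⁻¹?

With V_GS fixed, I_D ∝ (1 + λ V_DS) in saturation, so I_D2/I_D1 = (1 + λ V_DS2)/(1 + λ V_DS1).
2.31/2.16 = 1.069 = (1 + 5.78 λ)/(1 + 3.02 λ).
Solving: λ (I_D1 V_DS2 − I_D2 V_DS1) = I_D2 − I_D1, so λ = (2.31 − 2.16) / (2.16 × 5.78 − 2.31 × 3.02) = 0.15 / 5.51 = 0.0272 V⁻¹.

λ = 0.0272 V⁻¹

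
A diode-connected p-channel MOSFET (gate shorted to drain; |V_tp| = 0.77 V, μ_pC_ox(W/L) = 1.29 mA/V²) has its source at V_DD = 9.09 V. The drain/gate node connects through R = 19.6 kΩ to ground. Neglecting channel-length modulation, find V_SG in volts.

With gate tied to drain, V_SG = V_SD ≥ V_SG − |V_tp|, so the device is in saturation.
KCL at the drain: ½ k_p (V_SG − |V_tp|)² = (V_DD − V_SG)/R.
Let x = V_SG − 0.77. Then 12.6 x² + x − 8.32 = 0, giving x = 0.773 V (positive root), so V_SG = 1.54 V.
I_D = (V_DD − V_SG)/R = (9.09 − 1.54) / 19.6 = 0.385 mA.

V_SG = 1.54 V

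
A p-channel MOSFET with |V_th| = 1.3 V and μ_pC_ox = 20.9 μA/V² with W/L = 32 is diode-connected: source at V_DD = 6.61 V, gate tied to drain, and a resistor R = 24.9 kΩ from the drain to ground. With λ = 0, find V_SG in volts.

With gate tied to drain, V_SG = V_SD ≥ V_SG − |V_th|, so the device is in saturation.
k_p = μ_pC_ox · (W/L) = 0.6688 mA/V².
KCL at the drain: ½ k_p (V_SG − |V_th|)² = (V_DD − V_SG)/R.
Let x = V_SG − 1.3. Then 8.33 x² + x − 5.31 = 0, giving x = 0.741 V (positive root), so V_SG = 2.04 V.
I_D = (V_DD − V_SG)/R = (6.61 − 2.04) / 24.9 = 0.184 mA.

V_SG = 2.04 V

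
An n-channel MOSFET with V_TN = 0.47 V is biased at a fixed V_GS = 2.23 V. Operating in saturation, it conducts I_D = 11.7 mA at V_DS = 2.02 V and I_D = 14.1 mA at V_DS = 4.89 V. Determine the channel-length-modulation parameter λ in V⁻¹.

λ = 0.0835 V⁻¹

With V_GS fixed, I_D ∝ (1 + λ V_DS) in saturation, so I_D2/I_D1 = (1 + λ V_DS2)/(1 + λ V_DS1).
14.1/11.7 = 1.205 = (1 + 4.89 λ)/(1 + 2.02 λ).
Solving: λ (I_D1 V_DS2 − I_D2 V_DS1) = I_D2 − I_D1, so λ = (14.1 − 11.7) / (11.7 × 4.89 − 14.1 × 2.02) = 2.4 / 28.7 = 0.0835 V⁻¹.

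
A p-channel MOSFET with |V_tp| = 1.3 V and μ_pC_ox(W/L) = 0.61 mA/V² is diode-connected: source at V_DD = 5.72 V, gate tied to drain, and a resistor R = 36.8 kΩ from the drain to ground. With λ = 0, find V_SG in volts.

V_SG = 1.88 V

With gate tied to drain, V_SG = V_SD ≥ V_SG − |V_tp|, so the device is in saturation.
KCL at the drain: ½ k_p (V_SG − |V_tp|)² = (V_DD − V_SG)/R.
Let x = V_SG − 1.3. Then 11.2 x² + x − 4.42 = 0, giving x = 0.585 V (positive root), so V_SG = 1.88 V.
I_D = (V_DD − V_SG)/R = (5.72 − 1.88) / 36.8 = 0.104 mA.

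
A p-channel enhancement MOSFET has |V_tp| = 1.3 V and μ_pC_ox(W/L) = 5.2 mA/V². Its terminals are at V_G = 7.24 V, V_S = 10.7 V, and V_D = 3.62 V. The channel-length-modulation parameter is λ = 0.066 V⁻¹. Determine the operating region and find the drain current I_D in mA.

Saturation; I_D = 17.8 mA

V_SG = V_S − V_G = 10.7 − 7.24 = 3.46 V; V_SD = V_S − V_D = 10.7 − 3.62 = 7.08 V.
V_ov = V_SG − |V_tp| = 3.46 − 1.3 = 2.16 V.
Since V_SD = 7.08 V ≥ V_ov = 2.16 V, the device is in saturation.
I_D = ½ k_p V_ov² (1 + λ V_SD) = 0.5 × 5.2 × 2.16² × (1 + 0.066 × 7.08) = 17.8 mA.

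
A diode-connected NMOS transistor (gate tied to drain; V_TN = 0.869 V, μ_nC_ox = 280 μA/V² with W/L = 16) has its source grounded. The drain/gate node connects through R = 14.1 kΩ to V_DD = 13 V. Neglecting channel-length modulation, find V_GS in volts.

V_GS = 1.47 V

With gate tied to drain, V_GS = V_DS ≥ V_GS − V_TN, so the device is in saturation.
k_n = μ_nC_ox · (W/L) = 4.48 mA/V².
KCL at the drain: ½ k_n (V_GS − V_TN)² = (V_DD − V_GS)/R.
Let x = V_GS − 0.869. Then 31.6 x² + x − 12.13 = 0, giving x = 0.604 V (positive root), so V_GS = 1.47 V.
I_D = (V_DD − V_GS)/R = (13 − 1.47) / 14.1 = 0.818 mA.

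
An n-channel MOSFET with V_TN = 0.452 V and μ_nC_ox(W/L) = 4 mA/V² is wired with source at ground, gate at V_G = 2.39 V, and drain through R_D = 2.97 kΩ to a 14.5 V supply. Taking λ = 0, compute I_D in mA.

V_GS = V_G = 2.39 V, so V_ov = 2.39 − 0.452 = 1.94 V.
Assume saturation: I_D = ½ k_n V_ov² = 0.5 × 4 × 1.94² = 7.51 mA, giving V_DS = V_DD − I_D R_D = 14.5 − 7.51 × 2.97 = -7.81 V.
But -7.81 V < V_ov = 1.94 V, so the device is actually in triode.
In triode I_D = k_n[V_ov V_DS − ½ V_DS²] and I_D = (V_DD − V_DS)/R_D. Equating: 5.94 V_DS² − 24.02 V_DS + 14.5 = 0, giving V_DS = 0.738 V (the root below V_ov).
I_D = (14.5 − 0.738) / 2.97 = 4.63 mA.

I_D = 4.63 mA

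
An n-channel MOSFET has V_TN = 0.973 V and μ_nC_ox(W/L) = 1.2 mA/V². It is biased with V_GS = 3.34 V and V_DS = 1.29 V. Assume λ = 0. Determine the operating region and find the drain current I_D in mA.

V_ov = V_GS − V_TN = 3.34 − 0.973 = 2.37 V.
Since V_DS = 1.29 V < V_ov = 2.37 V, the device is in the triode region.
I_D = k_n [V_ov · V_DS − ½ V_DS²] = 1.2 × [2.37 × 1.29 − 0.5 × 1.29²] = 2.67 mA.

Triode; I_D = 2.67 mA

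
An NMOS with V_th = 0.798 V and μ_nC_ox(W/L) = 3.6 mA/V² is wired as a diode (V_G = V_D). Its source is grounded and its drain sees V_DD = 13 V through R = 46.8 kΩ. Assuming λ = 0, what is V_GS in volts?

With gate tied to drain, V_GS = V_DS ≥ V_GS − V_th, so the device is in saturation.
KCL at the drain: ½ k_n (V_GS − V_th)² = (V_DD − V_GS)/R.
Let x = V_GS − 0.798. Then 84.2 x² + x − 12.2 = 0, giving x = 0.375 V (positive root), so V_GS = 1.17 V.
I_D = (V_DD − V_GS)/R = (13 − 1.17) / 46.8 = 0.253 mA.

V_GS = 1.17 V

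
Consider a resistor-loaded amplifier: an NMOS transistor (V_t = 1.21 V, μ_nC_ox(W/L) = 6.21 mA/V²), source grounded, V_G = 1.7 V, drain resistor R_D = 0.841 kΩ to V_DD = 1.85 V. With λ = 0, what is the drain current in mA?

V_GS = V_G = 1.7 V, so V_ov = 1.7 − 1.21 = 0.49 V.
Assume saturation: I_D = ½ k_n V_ov² = 0.5 × 6.21 × 0.49² = 0.746 mA, giving V_DS = V_DD − I_D R_D = 1.85 − 0.746 × 0.841 = 1.22 V.
V_DS = 1.22 V ≥ V_ov = 0.49 V, confirming saturation.

I_D = 0.746 mA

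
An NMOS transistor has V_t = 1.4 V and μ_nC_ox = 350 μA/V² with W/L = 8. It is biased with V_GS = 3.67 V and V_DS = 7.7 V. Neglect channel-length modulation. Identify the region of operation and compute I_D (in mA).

Saturation; I_D = 7.21 mA

k_n = μ_nC_ox · (W/L) = 2.8 mA/V².
V_ov = V_GS − V_t = 3.67 − 1.4 = 2.27 V.
Since V_DS = 7.7 V ≥ V_ov = 2.27 V, the device is in saturation.
I_D = ½ k_n V_ov² = 0.5 × 2.8 × 2.27² = 7.21 mA.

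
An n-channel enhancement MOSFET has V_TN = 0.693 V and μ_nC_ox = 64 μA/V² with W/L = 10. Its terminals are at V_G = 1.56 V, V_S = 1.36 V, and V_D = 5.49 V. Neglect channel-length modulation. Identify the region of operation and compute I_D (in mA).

V_GS = V_G − V_S = 1.56 − 1.36 = 0.2 V; V_DS = V_D − V_S = 5.49 − 1.36 = 4.13 V.
V_GS = 0.2 V < V_TN = 0.693 V, so the transistor is in cutoff.

Cutoff; I_D = 0 mA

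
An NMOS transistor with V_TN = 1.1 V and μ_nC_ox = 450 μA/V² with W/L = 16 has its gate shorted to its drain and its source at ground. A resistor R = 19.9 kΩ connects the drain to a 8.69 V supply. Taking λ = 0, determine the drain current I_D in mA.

I_D = 0.365 mA

With gate tied to drain, V_GS = V_DS ≥ V_GS − V_TN, so the device is in saturation.
k_n = μ_nC_ox · (W/L) = 7.2 mA/V².
KCL at the drain: ½ k_n (V_GS − V_TN)² = (V_DD − V_GS)/R.
Let x = V_GS − 1.1. Then 71.6 x² + x − 7.59 = 0, giving x = 0.319 V (positive root), so V_GS = 1.42 V.
I_D = (V_DD − V_GS)/R = (8.69 − 1.42) / 19.9 = 0.365 mA.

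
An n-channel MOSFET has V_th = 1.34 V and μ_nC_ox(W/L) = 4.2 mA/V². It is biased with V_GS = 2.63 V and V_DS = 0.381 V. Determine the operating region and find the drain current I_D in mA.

V_ov = V_GS − V_th = 2.63 − 1.34 = 1.29 V.
Since V_DS = 0.381 V < V_ov = 1.29 V, the device is in the triode region.
I_D = k_n [V_ov · V_DS − ½ V_DS²] = 4.2 × [1.29 × 0.381 − 0.5 × 0.381²] = 1.76 mA.

Triode; I_D = 1.76 mA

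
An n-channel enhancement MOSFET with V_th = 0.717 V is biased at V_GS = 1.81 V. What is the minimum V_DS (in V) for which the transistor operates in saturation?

V_DS,sat = 1.09 V

The boundary between triode and saturation is V_DS = V_GS − V_th = V_ov.
V_ov = 1.81 − 0.717 = 1.09 V.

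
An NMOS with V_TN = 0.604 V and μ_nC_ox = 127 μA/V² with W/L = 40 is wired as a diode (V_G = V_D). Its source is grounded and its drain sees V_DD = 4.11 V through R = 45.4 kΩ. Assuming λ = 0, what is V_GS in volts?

With gate tied to drain, V_GS = V_DS ≥ V_GS − V_TN, so the device is in saturation.
k_n = μ_nC_ox · (W/L) = 5.08 mA/V².
KCL at the drain: ½ k_n (V_GS − V_TN)² = (V_DD − V_GS)/R.
Let x = V_GS − 0.604. Then 115 x² + x − 3.506 = 0, giving x = 0.17 V (positive root), so V_GS = 0.774 V.
I_D = (V_DD − V_GS)/R = (4.11 − 0.774) / 45.4 = 0.0735 mA.

V_GS = 0.774 V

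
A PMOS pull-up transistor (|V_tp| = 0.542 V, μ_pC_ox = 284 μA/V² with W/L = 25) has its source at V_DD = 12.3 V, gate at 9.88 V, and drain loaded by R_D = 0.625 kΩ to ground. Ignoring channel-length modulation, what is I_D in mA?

V_SG = V_DD − V_G = 12.3 − 9.88 = 2.42 V, so V_ov = 2.42 − 0.542 = 1.88 V.
k_p = μ_pC_ox · (W/L) = 7.1 mA/V².
Assume saturation: I_D = ½ k_p V_ov² = 0.5 × 7.1 × 1.88² = 12.5 mA, giving V_SD = V_DD − I_D R_D = 12.3 − 12.5 × 0.625 = 4.47 V.
V_SD = 4.47 V ≥ V_ov = 1.88 V, confirming saturation.

I_D = 12.5 mA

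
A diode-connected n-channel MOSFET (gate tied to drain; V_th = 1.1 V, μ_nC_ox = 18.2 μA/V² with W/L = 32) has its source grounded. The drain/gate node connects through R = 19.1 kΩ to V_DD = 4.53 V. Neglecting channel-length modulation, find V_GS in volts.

With gate tied to drain, V_GS = V_DS ≥ V_GS − V_th, so the device is in saturation.
k_n = μ_nC_ox · (W/L) = 0.5824 mA/V².
KCL at the drain: ½ k_n (V_GS − V_th)² = (V_DD − V_GS)/R.
Let x = V_GS − 1.1. Then 5.56 x² + x − 3.43 = 0, giving x = 0.701 V (positive root), so V_GS = 1.8 V.
I_D = (V_DD − V_GS)/R = (4.53 − 1.8) / 19.1 = 0.143 mA.

V_GS = 1.80 V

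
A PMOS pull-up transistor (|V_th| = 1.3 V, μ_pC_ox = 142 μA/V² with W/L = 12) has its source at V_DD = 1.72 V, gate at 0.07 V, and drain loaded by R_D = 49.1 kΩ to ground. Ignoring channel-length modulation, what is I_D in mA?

V_SG = V_DD − V_G = 1.72 − 0.07 = 1.65 V, so V_ov = 1.65 − 1.3 = 0.35 V.
k_p = μ_pC_ox · (W/L) = 1.704 mA/V².
Assume saturation: I_D = ½ k_p V_ov² = 0.5 × 1.704 × 0.35² = 0.104 mA, giving V_SD = V_DD − I_D R_D = 1.72 − 0.104 × 49.1 = -3.4 V.
But -3.4 V < V_ov = 0.35 V, so the device is actually in triode.
In triode I_D = k_p[V_ov V_SD − ½ V_SD²] and I_D = (V_DD − V_SD)/R_D. Equating: 41.8 V_SD² − 30.28 V_SD + 1.72 = 0, giving V_SD = 0.0621 V (the root below V_ov).
I_D = (1.72 − 0.0621) / 49.1 = 0.0338 mA.

I_D = 0.0338 mA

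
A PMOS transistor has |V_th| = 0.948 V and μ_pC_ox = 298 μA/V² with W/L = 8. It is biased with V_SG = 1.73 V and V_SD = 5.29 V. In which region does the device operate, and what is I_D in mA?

Saturation; I_D = 0.729 mA

k_p = μ_pC_ox · (W/L) = 2.384 mA/V².
V_ov = V_SG − |V_th| = 1.73 − 0.948 = 0.782 V.
Since V_SD = 5.29 V ≥ V_ov = 0.782 V, the device is in saturation.
I_D = ½ k_p V_ov² = 0.5 × 2.384 × 0.782² = 0.729 mA.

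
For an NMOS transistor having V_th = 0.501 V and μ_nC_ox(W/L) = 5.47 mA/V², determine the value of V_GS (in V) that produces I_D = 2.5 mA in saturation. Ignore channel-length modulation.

In saturation I_D = ½ k_n (V_GS − V_th)², so V_GS − V_th = √(2 I_D / k_n) = √(2 × 2.5 / 5.47) = 0.956 V.
V_GS = 0.501 + 0.956 = 1.46 V.

V_GS = 1.46 V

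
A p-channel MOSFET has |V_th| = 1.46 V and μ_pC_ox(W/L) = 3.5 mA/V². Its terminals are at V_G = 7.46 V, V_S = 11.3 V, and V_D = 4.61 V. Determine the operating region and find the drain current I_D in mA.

Saturation; I_D = 9.91 mA

V_SG = V_S − V_G = 11.3 − 7.46 = 3.84 V; V_SD = V_S − V_D = 11.3 − 4.61 = 6.69 V.
V_ov = V_SG − |V_th| = 3.84 − 1.46 = 2.38 V.
Since V_SD = 6.69 V ≥ V_ov = 2.38 V, the device is in saturation.
I_D = ½ k_p V_ov² = 0.5 × 3.5 × 2.38² = 9.91 mA.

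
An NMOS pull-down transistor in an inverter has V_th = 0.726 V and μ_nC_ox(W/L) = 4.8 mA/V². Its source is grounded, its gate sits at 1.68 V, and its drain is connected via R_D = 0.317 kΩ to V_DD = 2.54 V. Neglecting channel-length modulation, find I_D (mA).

V_GS = V_G = 1.68 V, so V_ov = 1.68 − 0.726 = 0.954 V.
Assume saturation: I_D = ½ k_n V_ov² = 0.5 × 4.8 × 0.954² = 2.18 mA, giving V_DS = V_DD − I_D R_D = 2.54 − 2.18 × 0.317 = 1.85 V.
V_DS = 1.85 V ≥ V_ov = 0.954 V, confirming saturation.

I_D = 2.18 mA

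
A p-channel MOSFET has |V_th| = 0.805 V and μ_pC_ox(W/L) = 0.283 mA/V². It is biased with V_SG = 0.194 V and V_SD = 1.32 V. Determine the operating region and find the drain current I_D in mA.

V_SG = 0.194 V < |V_th| = 0.805 V, so the transistor is in cutoff.

Cutoff; I_D = 0 mA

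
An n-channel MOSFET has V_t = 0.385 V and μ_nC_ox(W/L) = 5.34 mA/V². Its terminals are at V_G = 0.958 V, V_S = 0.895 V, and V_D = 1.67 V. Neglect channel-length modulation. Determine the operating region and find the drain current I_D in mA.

Cutoff; I_D = 0 mA

V_GS = V_G − V_S = 0.958 − 0.895 = 0.063 V; V_DS = V_D − V_S = 1.67 − 0.895 = 0.775 V.
V_GS = 0.063 V < V_t = 0.385 V, so the transistor is in cutoff.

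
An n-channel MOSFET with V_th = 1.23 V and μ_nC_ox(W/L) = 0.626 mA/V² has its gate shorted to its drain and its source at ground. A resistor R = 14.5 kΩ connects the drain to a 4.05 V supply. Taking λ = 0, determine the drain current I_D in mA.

With gate tied to drain, V_GS = V_DS ≥ V_GS − V_th, so the device is in saturation.
KCL at the drain: ½ k_n (V_GS − V_th)² = (V_DD − V_GS)/R.
Let x = V_GS − 1.23. Then 4.54 x² + x − 2.82 = 0, giving x = 0.686 V (positive root), so V_GS = 1.92 V.
I_D = (V_DD − V_GS)/R = (4.05 − 1.92) / 14.5 = 0.147 mA.

I_D = 0.147 mA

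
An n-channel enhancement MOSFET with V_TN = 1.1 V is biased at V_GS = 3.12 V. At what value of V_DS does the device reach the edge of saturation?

The boundary between triode and saturation is V_DS = V_GS − V_TN = V_ov.
V_ov = 3.12 − 1.1 = 2.02 V.

V_DS,sat = 2.02 V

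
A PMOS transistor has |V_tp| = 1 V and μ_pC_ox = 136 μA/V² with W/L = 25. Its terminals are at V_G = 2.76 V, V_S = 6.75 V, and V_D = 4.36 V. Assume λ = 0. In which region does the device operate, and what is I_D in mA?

Triode; I_D = 14.6 mA

V_SG = V_S − V_G = 6.75 − 2.76 = 3.99 V; V_SD = V_S − V_D = 6.75 − 4.36 = 2.39 V.
k_p = μ_pC_ox · (W/L) = 3.4 mA/V².
V_ov = V_SG − |V_tp| = 3.99 − 1 = 2.99 V.
Since V_SD = 2.39 V < V_ov = 2.99 V, the device is in the triode region.
I_D = k_p [V_ov · V_SD − ½ V_SD²] = 3.4 × [2.99 × 2.39 − 0.5 × 2.39²] = 14.6 mA.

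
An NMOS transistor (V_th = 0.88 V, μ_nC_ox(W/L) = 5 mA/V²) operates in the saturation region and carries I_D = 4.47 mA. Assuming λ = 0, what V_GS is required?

V_GS = 2.22 V

In saturation I_D = ½ k_n (V_GS − V_th)², so V_GS − V_th = √(2 I_D / k_n) = √(2 × 4.47 / 5) = 1.34 V.
V_GS = 0.88 + 1.34 = 2.22 V.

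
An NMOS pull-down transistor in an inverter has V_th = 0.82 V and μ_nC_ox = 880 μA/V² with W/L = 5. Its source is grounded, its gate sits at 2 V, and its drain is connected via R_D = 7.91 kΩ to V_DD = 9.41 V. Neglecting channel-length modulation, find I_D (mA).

I_D = 1.16 mA

V_GS = V_G = 2 V, so V_ov = 2 − 0.82 = 1.18 V.
k_n = μ_nC_ox · (W/L) = 4.4 mA/V².
Assume saturation: I_D = ½ k_n V_ov² = 0.5 × 4.4 × 1.18² = 3.06 mA, giving V_DS = V_DD − I_D R_D = 9.41 − 3.06 × 7.91 = -14.8 V.
But -14.8 V < V_ov = 1.18 V, so the device is actually in triode.
In triode I_D = k_n[V_ov V_DS − ½ V_DS²] and I_D = (V_DD − V_DS)/R_D. Equating: 17.4 V_DS² − 42.07 V_DS + 9.41 = 0, giving V_DS = 0.249 V (the root below V_ov).
I_D = (9.41 − 0.249) / 7.91 = 1.16 mA.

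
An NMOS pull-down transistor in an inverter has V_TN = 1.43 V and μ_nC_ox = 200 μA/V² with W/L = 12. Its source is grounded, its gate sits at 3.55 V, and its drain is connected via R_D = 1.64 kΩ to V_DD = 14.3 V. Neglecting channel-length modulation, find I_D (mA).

I_D = 5.39 mA

V_GS = V_G = 3.55 V, so V_ov = 3.55 − 1.43 = 2.12 V.
k_n = μ_nC_ox · (W/L) = 2.4 mA/V².
Assume saturation: I_D = ½ k_n V_ov² = 0.5 × 2.4 × 2.12² = 5.39 mA, giving V_DS = V_DD − I_D R_D = 14.3 − 5.39 × 1.64 = 5.46 V.
V_DS = 5.46 V ≥ V_ov = 2.12 V, confirming saturation.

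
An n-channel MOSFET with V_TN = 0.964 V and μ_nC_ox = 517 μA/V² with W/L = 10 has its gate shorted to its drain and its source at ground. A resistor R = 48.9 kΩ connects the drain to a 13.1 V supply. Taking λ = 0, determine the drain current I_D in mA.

I_D = 0.242 mA

With gate tied to drain, V_GS = V_DS ≥ V_GS − V_TN, so the device is in saturation.
k_n = μ_nC_ox · (W/L) = 5.17 mA/V².
KCL at the drain: ½ k_n (V_GS − V_TN)² = (V_DD − V_GS)/R.
Let x = V_GS − 0.964. Then 126 x² + x − 12.14 = 0, giving x = 0.306 V (positive root), so V_GS = 1.27 V.
I_D = (V_DD − V_GS)/R = (13.1 − 1.27) / 48.9 = 0.242 mA.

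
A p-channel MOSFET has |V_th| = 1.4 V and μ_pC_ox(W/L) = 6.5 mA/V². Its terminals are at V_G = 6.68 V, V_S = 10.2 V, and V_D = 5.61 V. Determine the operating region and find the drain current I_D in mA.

Saturation; I_D = 14.6 mA

V_SG = V_S − V_G = 10.2 − 6.68 = 3.52 V; V_SD = V_S − V_D = 10.2 − 5.61 = 4.59 V.
V_ov = V_SG − |V_th| = 3.52 − 1.4 = 2.12 V.
Since V_SD = 4.59 V ≥ V_ov = 2.12 V, the device is in saturation.
I_D = ½ k_p V_ov² = 0.5 × 6.5 × 2.12² = 14.6 mA.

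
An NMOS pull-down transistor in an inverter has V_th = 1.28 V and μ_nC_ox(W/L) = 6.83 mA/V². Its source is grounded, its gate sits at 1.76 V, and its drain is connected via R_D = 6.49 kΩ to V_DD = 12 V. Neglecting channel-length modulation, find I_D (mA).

V_GS = V_G = 1.76 V, so V_ov = 1.76 − 1.28 = 0.48 V.
Assume saturation: I_D = ½ k_n V_ov² = 0.5 × 6.83 × 0.48² = 0.787 mA, giving V_DS = V_DD − I_D R_D = 12 − 0.787 × 6.49 = 6.89 V.
V_DS = 6.89 V ≥ V_ov = 0.48 V, confirming saturation.

I_D = 0.787 mA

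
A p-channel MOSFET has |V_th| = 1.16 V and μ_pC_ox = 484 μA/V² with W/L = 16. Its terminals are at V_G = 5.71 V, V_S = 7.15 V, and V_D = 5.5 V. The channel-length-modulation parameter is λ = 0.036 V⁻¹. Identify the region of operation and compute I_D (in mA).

V_SG = V_S − V_G = 7.15 − 5.71 = 1.44 V; V_SD = V_S − V_D = 7.15 − 5.5 = 1.65 V.
k_p = μ_pC_ox · (W/L) = 7.744 mA/V².
V_ov = V_SG − |V_th| = 1.44 − 1.16 = 0.28 V.
Since V_SD = 1.65 V ≥ V_ov = 0.28 V, the device is in saturation.
I_D = ½ k_p V_ov² (1 + λ V_SD) = 0.5 × 7.744 × 0.28² × (1 + 0.036 × 1.65) = 0.322 mA.

Saturation; I_D = 0.322 mA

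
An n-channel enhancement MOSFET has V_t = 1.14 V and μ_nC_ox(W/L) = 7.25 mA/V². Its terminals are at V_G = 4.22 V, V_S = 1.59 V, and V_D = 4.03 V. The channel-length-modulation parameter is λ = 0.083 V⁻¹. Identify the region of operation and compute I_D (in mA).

Saturation; I_D = 9.68 mA

V_GS = V_G − V_S = 4.22 − 1.59 = 2.63 V; V_DS = V_D − V_S = 4.03 − 1.59 = 2.44 V.
V_ov = V_GS − V_t = 2.63 − 1.14 = 1.49 V.
Since V_DS = 2.44 V ≥ V_ov = 1.49 V, the device is in saturation.
I_D = ½ k_n V_ov² (1 + λ V_DS) = 0.5 × 7.25 × 1.49² × (1 + 0.083 × 2.44) = 9.68 mA.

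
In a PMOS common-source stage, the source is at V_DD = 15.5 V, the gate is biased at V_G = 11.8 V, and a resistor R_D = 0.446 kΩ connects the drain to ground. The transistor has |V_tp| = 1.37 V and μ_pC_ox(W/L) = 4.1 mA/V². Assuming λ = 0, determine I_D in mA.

I_D = 11.1 mA

V_SG = V_DD − V_G = 15.5 − 11.8 = 3.7 V, so V_ov = 3.7 − 1.37 = 2.33 V.
Assume saturation: I_D = ½ k_p V_ov² = 0.5 × 4.1 × 2.33² = 11.1 mA, giving V_SD = V_DD − I_D R_D = 15.5 − 11.1 × 0.446 = 10.5 V.
V_SD = 10.5 V ≥ V_ov = 2.33 V, confirming saturation.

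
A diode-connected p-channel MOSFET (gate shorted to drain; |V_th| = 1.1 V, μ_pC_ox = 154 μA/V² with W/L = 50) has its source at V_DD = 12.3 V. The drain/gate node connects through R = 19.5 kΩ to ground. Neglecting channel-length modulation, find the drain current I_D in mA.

With gate tied to drain, V_SG = V_SD ≥ V_SG − |V_th|, so the device is in saturation.
k_p = μ_pC_ox · (W/L) = 7.7 mA/V².
KCL at the drain: ½ k_p (V_SG − |V_th|)² = (V_DD − V_SG)/R.
Let x = V_SG − 1.1. Then 75.1 x² + x − 11.2 = 0, giving x = 0.38 V (positive root), so V_SG = 1.48 V.
I_D = (V_DD − V_SG)/R = (12.3 − 1.48) / 19.5 = 0.555 mA.

I_D = 0.555 mA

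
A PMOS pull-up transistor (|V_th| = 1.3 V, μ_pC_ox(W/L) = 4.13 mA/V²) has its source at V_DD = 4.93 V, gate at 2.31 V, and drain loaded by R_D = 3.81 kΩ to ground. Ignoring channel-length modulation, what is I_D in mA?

I_D = 1.23 mA

V_SG = V_DD − V_G = 4.93 − 2.31 = 2.62 V, so V_ov = 2.62 − 1.3 = 1.32 V.
Assume saturation: I_D = ½ k_p V_ov² = 0.5 × 4.13 × 1.32² = 3.6 mA, giving V_SD = V_DD − I_D R_D = 4.93 − 3.6 × 3.81 = -8.78 V.
But -8.78 V < V_ov = 1.32 V, so the device is actually in triode.
In triode I_D = k_p[V_ov V_SD − ½ V_SD²] and I_D = (V_DD − V_SD)/R_D. Equating: 7.87 V_SD² − 21.77 V_SD + 4.93 = 0, giving V_SD = 0.249 V (the root below V_ov).
I_D = (4.93 − 0.249) / 3.81 = 1.23 mA.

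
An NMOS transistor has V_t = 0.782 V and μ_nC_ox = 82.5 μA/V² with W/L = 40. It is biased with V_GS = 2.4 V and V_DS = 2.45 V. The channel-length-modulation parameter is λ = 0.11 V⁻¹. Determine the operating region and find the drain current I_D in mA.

k_n = μ_nC_ox · (W/L) = 3.3 mA/V².
V_ov = V_GS − V_t = 2.4 − 0.782 = 1.62 V.
Since V_DS = 2.45 V ≥ V_ov = 1.62 V, the device is in saturation.
I_D = ½ k_n V_ov² (1 + λ V_DS) = 0.5 × 3.3 × 1.62² × (1 + 0.11 × 2.45) = 5.48 mA.

Saturation; I_D = 5.48 mA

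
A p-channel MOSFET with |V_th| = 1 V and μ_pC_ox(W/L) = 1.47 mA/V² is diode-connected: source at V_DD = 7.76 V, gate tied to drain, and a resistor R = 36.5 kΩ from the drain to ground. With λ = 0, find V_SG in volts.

V_SG = 1.48 V

With gate tied to drain, V_SG = V_SD ≥ V_SG − |V_th|, so the device is in saturation.
KCL at the drain: ½ k_p (V_SG − |V_th|)² = (V_DD − V_SG)/R.
Let x = V_SG − 1. Then 26.8 x² + x − 6.76 = 0, giving x = 0.484 V (positive root), so V_SG = 1.48 V.
I_D = (V_DD − V_SG)/R = (7.76 − 1.48) / 36.5 = 0.172 mA.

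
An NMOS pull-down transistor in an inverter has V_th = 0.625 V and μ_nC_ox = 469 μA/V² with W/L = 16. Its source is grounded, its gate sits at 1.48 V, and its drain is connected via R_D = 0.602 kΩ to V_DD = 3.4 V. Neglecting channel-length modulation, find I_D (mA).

V_GS = V_G = 1.48 V, so V_ov = 1.48 − 0.625 = 0.855 V.
k_n = μ_nC_ox · (W/L) = 7.504 mA/V².
Assume saturation: I_D = ½ k_n V_ov² = 0.5 × 7.504 × 0.855² = 2.74 mA, giving V_DS = V_DD − I_D R_D = 3.4 − 2.74 × 0.602 = 1.75 V.
V_DS = 1.75 V ≥ V_ov = 0.855 V, confirming saturation.

I_D = 2.74 mA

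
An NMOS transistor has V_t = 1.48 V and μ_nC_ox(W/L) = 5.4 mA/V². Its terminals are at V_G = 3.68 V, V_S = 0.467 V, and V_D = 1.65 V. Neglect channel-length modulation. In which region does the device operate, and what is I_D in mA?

Triode; I_D = 7.29 mA

V_GS = V_G − V_S = 3.68 − 0.467 = 3.21 V; V_DS = V_D − V_S = 1.65 − 0.467 = 1.18 V.
V_ov = V_GS − V_t = 3.21 − 1.48 = 1.73 V.
Since V_DS = 1.18 V < V_ov = 1.73 V, the device is in the triode region.
I_D = k_n [V_ov · V_DS − ½ V_DS²] = 5.4 × [1.73 × 1.18 − 0.5 × 1.18²] = 7.29 mA.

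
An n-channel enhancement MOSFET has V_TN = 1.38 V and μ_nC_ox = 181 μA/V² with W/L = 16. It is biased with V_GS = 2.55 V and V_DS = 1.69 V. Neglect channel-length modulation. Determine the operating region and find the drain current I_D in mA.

Saturation; I_D = 1.98 mA

k_n = μ_nC_ox · (W/L) = 2.896 mA/V².
V_ov = V_GS − V_TN = 2.55 − 1.38 = 1.17 V.
Since V_DS = 1.69 V ≥ V_ov = 1.17 V, the device is in saturation.
I_D = ½ k_n V_ov² = 0.5 × 2.896 × 1.17² = 1.98 mA.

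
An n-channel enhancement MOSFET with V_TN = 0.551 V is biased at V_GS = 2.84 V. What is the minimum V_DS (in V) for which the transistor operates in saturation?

V_DS,sat = 2.29 V

The boundary between triode and saturation is V_DS = V_GS − V_TN = V_ov.
V_ov = 2.84 − 0.551 = 2.29 V.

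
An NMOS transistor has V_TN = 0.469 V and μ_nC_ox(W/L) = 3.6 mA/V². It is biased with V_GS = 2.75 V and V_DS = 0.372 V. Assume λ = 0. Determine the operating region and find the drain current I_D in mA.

Triode; I_D = 2.81 mA

V_ov = V_GS − V_TN = 2.75 − 0.469 = 2.28 V.
Since V_DS = 0.372 V < V_ov = 2.28 V, the device is in the triode region.
I_D = k_n [V_ov · V_DS − ½ V_DS²] = 3.6 × [2.28 × 0.372 − 0.5 × 0.372²] = 2.81 mA.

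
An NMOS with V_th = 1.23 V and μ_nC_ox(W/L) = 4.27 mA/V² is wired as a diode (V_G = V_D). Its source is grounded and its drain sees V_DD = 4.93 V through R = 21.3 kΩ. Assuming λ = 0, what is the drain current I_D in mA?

I_D = 0.161 mA

With gate tied to drain, V_GS = V_DS ≥ V_GS − V_th, so the device is in saturation.
KCL at the drain: ½ k_n (V_GS − V_th)² = (V_DD − V_GS)/R.
Let x = V_GS − 1.23. Then 45.5 x² + x − 3.7 = 0, giving x = 0.274 V (positive root), so V_GS = 1.5 V.
I_D = (V_DD − V_GS)/R = (4.93 − 1.5) / 21.3 = 0.161 mA.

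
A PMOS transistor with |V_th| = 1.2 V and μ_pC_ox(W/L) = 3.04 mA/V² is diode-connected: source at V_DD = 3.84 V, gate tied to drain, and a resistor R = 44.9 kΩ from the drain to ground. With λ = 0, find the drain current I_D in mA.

I_D = 0.0546 mA

With gate tied to drain, V_SG = V_SD ≥ V_SG − |V_th|, so the device is in saturation.
KCL at the drain: ½ k_p (V_SG − |V_th|)² = (V_DD − V_SG)/R.
Let x = V_SG − 1.2. Then 68.2 x² + x − 2.64 = 0, giving x = 0.189 V (positive root), so V_SG = 1.39 V.
I_D = (V_DD − V_SG)/R = (3.84 − 1.39) / 44.9 = 0.0546 mA.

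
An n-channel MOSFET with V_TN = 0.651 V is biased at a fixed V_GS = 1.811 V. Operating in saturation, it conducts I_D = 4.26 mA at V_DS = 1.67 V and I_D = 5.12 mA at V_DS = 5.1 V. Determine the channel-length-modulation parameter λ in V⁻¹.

λ = 0.0653 V⁻¹

With V_GS fixed, I_D ∝ (1 + λ V_DS) in saturation, so I_D2/I_D1 = (1 + λ V_DS2)/(1 + λ V_DS1).
5.12/4.26 = 1.202 = (1 + 5.1 λ)/(1 + 1.67 λ).
Solving: λ (I_D1 V_DS2 − I_D2 V_DS1) = I_D2 − I_D1, so λ = (5.12 − 4.26) / (4.26 × 5.1 − 5.12 × 1.67) = 0.86 / 13.2 = 0.0653 V⁻¹.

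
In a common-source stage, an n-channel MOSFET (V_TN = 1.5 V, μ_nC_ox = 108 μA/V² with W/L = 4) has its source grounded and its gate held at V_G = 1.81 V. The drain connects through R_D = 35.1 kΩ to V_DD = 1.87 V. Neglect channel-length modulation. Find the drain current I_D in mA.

I_D = 0.0208 mA

V_GS = V_G = 1.81 V, so V_ov = 1.81 − 1.5 = 0.31 V.
k_n = μ_nC_ox · (W/L) = 0.432 mA/V².
Assume saturation: I_D = ½ k_n V_ov² = 0.5 × 0.432 × 0.31² = 0.0208 mA, giving V_DS = V_DD − I_D R_D = 1.87 − 0.0208 × 35.1 = 1.14 V.
V_DS = 1.14 V ≥ V_ov = 0.31 V, confirming saturation.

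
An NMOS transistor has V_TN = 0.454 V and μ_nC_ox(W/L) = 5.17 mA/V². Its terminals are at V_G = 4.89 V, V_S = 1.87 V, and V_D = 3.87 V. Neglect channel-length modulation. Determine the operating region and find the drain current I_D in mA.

V_GS = V_G − V_S = 4.89 − 1.87 = 3.02 V; V_DS = V_D − V_S = 3.87 − 1.87 = 2 V.
V_ov = V_GS − V_TN = 3.02 − 0.454 = 2.57 V.
Since V_DS = 2 V < V_ov = 2.57 V, the device is in the triode region.
I_D = k_n [V_ov · V_DS − ½ V_DS²] = 5.17 × [2.57 × 2 − 0.5 × 2²] = 16.2 mA.

Triode; I_D = 16.2 mA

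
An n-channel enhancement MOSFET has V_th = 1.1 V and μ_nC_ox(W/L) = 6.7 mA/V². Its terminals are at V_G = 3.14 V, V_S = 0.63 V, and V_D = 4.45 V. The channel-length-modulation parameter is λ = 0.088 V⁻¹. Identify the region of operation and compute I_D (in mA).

V_GS = V_G − V_S = 3.14 − 0.63 = 2.51 V; V_DS = V_D − V_S = 4.45 − 0.63 = 3.82 V.
V_ov = V_GS − V_th = 2.51 − 1.1 = 1.41 V.
Since V_DS = 3.82 V ≥ V_ov = 1.41 V, the device is in saturation.
I_D = ½ k_n V_ov² (1 + λ V_DS) = 0.5 × 6.7 × 1.41² × (1 + 0.088 × 3.82) = 8.9 mA.

Saturation; I_D = 8.90 mA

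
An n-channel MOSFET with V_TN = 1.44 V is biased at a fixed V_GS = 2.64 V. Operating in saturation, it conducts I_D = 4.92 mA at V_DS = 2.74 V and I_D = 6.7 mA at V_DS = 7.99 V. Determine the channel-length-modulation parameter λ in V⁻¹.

λ = 0.0850 V⁻¹

With V_GS fixed, I_D ∝ (1 + λ V_DS) in saturation, so I_D2/I_D1 = (1 + λ V_DS2)/(1 + λ V_DS1).
6.7/4.92 = 1.362 = (1 + 7.99 λ)/(1 + 2.74 λ).
Solving: λ (I_D1 V_DS2 − I_D2 V_DS1) = I_D2 − I_D1, so λ = (6.7 − 4.92) / (4.92 × 7.99 − 6.7 × 2.74) = 1.78 / 21 = 0.085 V⁻¹.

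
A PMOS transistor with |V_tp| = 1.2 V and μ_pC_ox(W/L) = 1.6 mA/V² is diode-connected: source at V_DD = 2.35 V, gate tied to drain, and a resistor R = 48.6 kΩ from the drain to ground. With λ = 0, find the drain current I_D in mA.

I_D = 0.0204 mA

With gate tied to drain, V_SG = V_SD ≥ V_SG − |V_tp|, so the device is in saturation.
KCL at the drain: ½ k_p (V_SG − |V_tp|)² = (V_DD − V_SG)/R.
Let x = V_SG − 1.2. Then 38.9 x² + x − 1.15 = 0, giving x = 0.16 V (positive root), so V_SG = 1.36 V.
I_D = (V_DD − V_SG)/R = (2.35 − 1.36) / 48.6 = 0.0204 mA.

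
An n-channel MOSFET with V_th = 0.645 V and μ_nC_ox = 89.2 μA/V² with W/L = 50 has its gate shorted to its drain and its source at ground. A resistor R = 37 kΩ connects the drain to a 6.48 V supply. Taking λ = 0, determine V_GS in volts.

With gate tied to drain, V_GS = V_DS ≥ V_GS − V_th, so the device is in saturation.
k_n = μ_nC_ox · (W/L) = 4.46 mA/V².
KCL at the drain: ½ k_n (V_GS − V_th)² = (V_DD − V_GS)/R.
Let x = V_GS − 0.645. Then 82.5 x² + x − 5.835 = 0, giving x = 0.26 V (positive root), so V_GS = 0.905 V.
I_D = (V_DD − V_GS)/R = (6.48 − 0.905) / 37 = 0.151 mA.

V_GS = 0.905 V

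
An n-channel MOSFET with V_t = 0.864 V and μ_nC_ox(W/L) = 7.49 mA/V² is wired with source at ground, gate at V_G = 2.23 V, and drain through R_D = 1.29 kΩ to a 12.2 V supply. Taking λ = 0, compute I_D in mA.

I_D = 6.99 mA

V_GS = V_G = 2.23 V, so V_ov = 2.23 − 0.864 = 1.37 V.
Assume saturation: I_D = ½ k_n V_ov² = 0.5 × 7.49 × 1.37² = 6.99 mA, giving V_DS = V_DD − I_D R_D = 12.2 − 6.99 × 1.29 = 3.19 V.
V_DS = 3.19 V ≥ V_ov = 1.37 V, confirming saturation.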